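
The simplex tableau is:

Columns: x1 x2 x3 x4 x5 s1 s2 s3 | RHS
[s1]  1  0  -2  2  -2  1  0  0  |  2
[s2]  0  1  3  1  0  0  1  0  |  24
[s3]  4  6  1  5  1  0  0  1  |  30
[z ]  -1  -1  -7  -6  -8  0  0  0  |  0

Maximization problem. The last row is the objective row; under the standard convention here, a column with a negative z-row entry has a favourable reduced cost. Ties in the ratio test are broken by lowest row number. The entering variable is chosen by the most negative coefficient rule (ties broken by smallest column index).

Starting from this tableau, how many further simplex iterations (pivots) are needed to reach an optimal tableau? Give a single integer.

1

pivot: x5 in, s3 out → z = 240
No improving column remains; optimal.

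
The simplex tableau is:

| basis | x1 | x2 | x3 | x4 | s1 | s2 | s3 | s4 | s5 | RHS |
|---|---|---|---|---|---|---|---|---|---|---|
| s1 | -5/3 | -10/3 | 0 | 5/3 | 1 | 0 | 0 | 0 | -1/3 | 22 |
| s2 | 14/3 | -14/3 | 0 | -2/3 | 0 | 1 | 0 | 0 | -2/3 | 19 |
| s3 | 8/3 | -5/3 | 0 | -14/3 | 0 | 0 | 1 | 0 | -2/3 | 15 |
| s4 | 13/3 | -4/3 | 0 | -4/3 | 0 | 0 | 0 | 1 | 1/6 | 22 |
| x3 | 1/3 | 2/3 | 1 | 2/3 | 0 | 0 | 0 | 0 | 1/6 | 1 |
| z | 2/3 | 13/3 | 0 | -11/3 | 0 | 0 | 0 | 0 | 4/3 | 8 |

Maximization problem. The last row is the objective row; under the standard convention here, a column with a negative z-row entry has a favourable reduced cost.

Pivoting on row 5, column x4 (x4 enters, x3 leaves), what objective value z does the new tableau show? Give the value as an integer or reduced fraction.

Minimum ratio for x4: 1/(2/3) = 3/2.
z changes by −(z-row coeff of x4)·ratio = −(-11/3)·(3/2) = 11/2.
New z = 8 + (11/2) = 27/2.

27/2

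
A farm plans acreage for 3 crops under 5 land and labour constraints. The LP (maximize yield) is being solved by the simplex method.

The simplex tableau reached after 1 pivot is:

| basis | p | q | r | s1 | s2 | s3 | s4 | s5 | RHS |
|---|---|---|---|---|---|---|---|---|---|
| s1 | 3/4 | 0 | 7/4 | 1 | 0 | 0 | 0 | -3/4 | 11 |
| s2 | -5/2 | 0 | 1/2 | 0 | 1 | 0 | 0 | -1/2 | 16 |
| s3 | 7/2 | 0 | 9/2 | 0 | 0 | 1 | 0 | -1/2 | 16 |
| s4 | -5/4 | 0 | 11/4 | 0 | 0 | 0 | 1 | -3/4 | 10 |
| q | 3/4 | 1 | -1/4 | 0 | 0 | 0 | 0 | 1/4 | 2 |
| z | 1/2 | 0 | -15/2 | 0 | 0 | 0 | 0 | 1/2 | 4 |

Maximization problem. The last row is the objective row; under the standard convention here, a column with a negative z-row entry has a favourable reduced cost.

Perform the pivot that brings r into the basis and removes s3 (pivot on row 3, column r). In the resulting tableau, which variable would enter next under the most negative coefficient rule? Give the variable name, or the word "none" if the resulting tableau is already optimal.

Pivot element 9/2. New z-row = old z-row − (-15/2)·(row 3/(9/2)).
Updated z-row coefficients: p: 19/3, q: 0, r: 0, s1: 0, s2: 0, s3: 5/3, s4: 0, s5: -1/3.
The most negative is -1/3 in column s5, so s5 would enter next.

s5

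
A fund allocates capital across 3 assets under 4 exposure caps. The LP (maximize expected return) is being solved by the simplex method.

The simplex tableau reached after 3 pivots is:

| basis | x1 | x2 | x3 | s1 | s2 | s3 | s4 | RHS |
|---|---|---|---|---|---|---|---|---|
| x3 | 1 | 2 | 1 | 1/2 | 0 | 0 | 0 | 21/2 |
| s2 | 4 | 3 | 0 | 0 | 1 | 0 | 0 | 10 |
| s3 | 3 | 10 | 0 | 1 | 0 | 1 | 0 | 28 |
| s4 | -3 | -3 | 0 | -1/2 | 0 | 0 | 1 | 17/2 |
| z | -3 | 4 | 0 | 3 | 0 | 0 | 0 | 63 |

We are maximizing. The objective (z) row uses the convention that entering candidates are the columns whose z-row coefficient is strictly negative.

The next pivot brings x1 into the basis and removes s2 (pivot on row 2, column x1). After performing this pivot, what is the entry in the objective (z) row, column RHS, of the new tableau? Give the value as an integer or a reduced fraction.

141/2

Pivot element is row 2, column x1: 4.
Normalize row 2: new (row 2, RHS) = 10/4 = 5/2.
z-row ← z-row − (-3)·(new row 2): 63 − (-3)·(5/2) = 141/2.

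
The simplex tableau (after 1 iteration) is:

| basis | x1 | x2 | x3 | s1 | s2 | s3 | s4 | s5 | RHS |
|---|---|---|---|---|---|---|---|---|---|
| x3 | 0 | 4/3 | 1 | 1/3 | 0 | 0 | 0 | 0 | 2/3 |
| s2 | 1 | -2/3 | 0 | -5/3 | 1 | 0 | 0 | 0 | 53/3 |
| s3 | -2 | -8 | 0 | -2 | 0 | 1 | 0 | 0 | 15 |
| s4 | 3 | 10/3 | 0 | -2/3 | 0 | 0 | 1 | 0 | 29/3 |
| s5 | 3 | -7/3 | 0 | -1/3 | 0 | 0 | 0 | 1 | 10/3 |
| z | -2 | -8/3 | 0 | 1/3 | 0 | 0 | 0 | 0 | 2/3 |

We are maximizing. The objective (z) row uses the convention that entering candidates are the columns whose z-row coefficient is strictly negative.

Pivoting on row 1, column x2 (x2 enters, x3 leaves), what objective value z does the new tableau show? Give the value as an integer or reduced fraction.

2

Minimum ratio for x2: (2/3)/(4/3) = 1/2.
z changes by −(z-row coeff of x2)·ratio = −(-8/3)·(1/2) = 4/3.
New z = 2/3 + (4/3) = 2.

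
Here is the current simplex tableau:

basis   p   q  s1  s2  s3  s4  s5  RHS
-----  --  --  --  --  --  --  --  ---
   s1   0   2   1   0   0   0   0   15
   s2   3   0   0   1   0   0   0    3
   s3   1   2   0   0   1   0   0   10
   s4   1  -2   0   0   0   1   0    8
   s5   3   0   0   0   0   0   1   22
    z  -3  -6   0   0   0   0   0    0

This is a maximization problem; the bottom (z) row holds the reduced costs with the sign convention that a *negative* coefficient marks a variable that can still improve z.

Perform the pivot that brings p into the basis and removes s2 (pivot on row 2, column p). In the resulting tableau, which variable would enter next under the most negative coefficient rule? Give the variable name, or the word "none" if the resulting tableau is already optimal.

Pivot element 3. New z-row = old z-row − (-3)·(row 2/3).
Updated z-row coefficients: p: 0, q: -6, s1: 0, s2: 1, s3: 0, s4: 0, s5: 0.
The most negative is -6 in column q, so q would enter next.

q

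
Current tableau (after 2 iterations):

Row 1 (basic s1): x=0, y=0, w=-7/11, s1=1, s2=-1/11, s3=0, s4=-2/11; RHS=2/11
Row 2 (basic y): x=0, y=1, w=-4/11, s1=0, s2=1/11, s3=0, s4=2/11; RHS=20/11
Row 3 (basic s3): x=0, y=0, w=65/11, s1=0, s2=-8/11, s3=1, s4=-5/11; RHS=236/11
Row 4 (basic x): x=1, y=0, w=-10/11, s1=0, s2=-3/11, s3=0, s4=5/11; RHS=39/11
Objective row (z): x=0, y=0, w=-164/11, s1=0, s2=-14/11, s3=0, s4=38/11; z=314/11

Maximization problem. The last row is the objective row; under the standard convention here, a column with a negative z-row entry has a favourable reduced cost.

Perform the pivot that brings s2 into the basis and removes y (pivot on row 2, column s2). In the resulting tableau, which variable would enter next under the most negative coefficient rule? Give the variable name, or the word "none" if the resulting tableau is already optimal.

Pivot element 1/11. New z-row = old z-row − (-14/11)·(row 2/(1/11)).
Updated z-row coefficients: x: 0, y: 14, w: -20, s1: 0, s2: 0, s3: 0, s4: 6.
The most negative is -20 in column w, so w would enter next.

w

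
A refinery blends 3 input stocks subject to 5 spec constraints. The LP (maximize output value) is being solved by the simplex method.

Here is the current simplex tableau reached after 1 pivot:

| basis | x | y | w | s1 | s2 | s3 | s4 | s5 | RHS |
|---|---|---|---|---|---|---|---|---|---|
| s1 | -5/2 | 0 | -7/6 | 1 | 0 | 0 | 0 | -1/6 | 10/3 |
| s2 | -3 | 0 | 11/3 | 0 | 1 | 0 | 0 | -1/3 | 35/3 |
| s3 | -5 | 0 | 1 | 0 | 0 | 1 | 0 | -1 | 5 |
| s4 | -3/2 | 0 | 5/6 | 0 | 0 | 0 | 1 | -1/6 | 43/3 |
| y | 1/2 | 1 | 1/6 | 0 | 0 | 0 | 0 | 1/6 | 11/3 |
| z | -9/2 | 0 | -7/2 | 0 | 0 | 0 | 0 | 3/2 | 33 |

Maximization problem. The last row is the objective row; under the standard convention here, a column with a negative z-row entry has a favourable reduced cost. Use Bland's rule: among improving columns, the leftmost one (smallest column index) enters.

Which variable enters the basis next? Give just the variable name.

Objective-row coefficients: x: -9/2, y: 0, w: -7/2, s1: 0, s2: 0, s3: 0, s4: 0, s5: 3/2.
Improving columns: x, w. Bland's rule picks the smallest column index → x.

x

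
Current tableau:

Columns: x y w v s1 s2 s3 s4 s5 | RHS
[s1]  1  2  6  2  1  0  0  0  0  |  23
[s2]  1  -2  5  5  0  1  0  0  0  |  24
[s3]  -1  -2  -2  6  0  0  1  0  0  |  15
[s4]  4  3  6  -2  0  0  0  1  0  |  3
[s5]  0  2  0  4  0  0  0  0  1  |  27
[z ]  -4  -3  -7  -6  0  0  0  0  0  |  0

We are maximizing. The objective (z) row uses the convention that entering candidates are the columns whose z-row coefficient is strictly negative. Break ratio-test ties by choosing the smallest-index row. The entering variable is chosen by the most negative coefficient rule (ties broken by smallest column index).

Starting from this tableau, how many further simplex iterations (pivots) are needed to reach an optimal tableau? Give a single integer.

3

pivot: w in, s4 out → z = 7/2
pivot: v in, s3 out → z = 57/2
pivot: y in, w out → z = 225/7
No improving column remains; optimal.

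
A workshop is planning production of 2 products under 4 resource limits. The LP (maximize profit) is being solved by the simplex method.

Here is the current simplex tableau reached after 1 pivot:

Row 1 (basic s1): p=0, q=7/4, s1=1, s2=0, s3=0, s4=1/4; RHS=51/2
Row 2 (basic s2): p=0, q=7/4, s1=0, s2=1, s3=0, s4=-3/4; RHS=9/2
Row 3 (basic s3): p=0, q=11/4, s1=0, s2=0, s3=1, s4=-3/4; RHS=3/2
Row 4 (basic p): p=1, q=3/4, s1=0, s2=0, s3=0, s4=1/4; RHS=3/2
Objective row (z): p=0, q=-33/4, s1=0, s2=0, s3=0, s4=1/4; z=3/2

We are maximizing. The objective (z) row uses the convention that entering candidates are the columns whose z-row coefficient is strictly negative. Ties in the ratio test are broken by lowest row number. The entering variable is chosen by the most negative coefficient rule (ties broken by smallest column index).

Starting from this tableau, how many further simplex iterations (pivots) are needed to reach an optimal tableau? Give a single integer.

pivot: q in, s3 out → z = 6
pivot: s4 in, p out → z = 54/5
No improving column remains; optimal.

2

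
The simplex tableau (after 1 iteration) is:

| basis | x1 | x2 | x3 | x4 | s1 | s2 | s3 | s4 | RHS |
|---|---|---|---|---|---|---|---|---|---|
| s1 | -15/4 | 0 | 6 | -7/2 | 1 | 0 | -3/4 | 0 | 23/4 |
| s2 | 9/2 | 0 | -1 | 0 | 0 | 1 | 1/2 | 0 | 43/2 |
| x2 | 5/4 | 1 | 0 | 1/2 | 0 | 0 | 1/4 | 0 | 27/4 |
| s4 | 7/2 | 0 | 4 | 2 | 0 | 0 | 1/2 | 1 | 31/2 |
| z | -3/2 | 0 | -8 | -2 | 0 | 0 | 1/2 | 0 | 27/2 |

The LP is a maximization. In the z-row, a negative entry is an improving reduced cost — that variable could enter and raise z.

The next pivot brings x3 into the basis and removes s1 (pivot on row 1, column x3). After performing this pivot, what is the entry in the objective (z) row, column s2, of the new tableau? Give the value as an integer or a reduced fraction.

Pivot element is row 1, column x3: 6.
Normalize row 1: new (row 1, s2) = 0/6 = 0.
z-row ← z-row − (-8)·(new row 1): 0 − (-8)·0 = 0.

0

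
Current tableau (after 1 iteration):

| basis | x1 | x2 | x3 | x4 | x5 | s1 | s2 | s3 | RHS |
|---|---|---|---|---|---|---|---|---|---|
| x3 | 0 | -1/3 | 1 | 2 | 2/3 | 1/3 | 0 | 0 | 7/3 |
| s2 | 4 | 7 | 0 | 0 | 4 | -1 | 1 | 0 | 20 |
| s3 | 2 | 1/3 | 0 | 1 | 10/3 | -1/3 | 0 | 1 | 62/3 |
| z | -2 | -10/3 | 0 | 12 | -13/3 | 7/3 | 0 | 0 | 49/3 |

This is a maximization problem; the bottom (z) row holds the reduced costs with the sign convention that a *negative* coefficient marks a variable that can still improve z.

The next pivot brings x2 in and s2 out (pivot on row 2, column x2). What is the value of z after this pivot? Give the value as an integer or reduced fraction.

181/7

Minimum ratio for x2: 20/7 = 20/7.
z changes by −(z-row coeff of x2)·ratio = −(-10/3)·(20/7) = 200/21.
New z = 49/3 + (200/21) = 181/7.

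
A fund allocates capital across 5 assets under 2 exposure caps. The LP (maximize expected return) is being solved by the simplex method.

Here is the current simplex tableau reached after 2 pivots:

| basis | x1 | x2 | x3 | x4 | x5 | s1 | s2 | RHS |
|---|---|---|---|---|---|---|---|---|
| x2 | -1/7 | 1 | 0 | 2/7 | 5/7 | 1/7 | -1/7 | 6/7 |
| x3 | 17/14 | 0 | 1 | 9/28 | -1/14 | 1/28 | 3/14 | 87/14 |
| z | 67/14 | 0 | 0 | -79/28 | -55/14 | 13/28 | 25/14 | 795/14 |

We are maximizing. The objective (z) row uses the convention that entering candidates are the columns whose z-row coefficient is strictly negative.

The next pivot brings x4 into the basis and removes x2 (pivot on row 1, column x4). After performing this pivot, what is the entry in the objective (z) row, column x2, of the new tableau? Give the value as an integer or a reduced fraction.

79/8

Pivot element is row 1, column x4: 2/7.
Normalize row 1: new (row 1, x2) = 1/(2/7) = 7/2.
z-row ← z-row − (-79/28)·(new row 1): 0 − (-79/28)·(7/2) = 79/8.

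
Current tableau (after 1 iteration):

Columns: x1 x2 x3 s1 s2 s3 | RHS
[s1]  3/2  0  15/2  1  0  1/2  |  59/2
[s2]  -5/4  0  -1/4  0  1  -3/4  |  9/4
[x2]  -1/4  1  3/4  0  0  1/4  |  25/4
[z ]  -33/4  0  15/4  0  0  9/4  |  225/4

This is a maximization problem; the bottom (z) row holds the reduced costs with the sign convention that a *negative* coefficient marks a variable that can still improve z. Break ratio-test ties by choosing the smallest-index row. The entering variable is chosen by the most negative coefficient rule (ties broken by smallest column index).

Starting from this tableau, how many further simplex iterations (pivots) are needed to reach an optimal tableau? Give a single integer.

pivot: x1 in, s1 out → z = 437/2
No improving column remains; optimal.

1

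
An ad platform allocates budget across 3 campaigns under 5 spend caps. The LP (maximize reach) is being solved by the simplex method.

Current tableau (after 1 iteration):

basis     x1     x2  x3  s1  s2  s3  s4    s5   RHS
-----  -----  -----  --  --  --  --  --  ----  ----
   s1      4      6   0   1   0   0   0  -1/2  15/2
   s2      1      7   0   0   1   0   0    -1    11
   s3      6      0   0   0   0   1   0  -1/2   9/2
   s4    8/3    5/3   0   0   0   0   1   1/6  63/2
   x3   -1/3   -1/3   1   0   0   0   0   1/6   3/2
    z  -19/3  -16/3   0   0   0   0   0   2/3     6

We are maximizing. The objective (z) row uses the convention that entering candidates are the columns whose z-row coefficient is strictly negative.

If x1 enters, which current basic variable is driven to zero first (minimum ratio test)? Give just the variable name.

Ratios: row 1 (s1): (15/2)/4 = 15/8; row 2 (s2): 11/1 = 11; row 3 (s3): (9/2)/6 = 3/4; row 4 (s4): (63/2)/(8/3) = 189/16; row 5 (x3): entry -1/3 ≤ 0, skip.
Minimum ratio 3/4 is in the s3 row, so s3 leaves.

s3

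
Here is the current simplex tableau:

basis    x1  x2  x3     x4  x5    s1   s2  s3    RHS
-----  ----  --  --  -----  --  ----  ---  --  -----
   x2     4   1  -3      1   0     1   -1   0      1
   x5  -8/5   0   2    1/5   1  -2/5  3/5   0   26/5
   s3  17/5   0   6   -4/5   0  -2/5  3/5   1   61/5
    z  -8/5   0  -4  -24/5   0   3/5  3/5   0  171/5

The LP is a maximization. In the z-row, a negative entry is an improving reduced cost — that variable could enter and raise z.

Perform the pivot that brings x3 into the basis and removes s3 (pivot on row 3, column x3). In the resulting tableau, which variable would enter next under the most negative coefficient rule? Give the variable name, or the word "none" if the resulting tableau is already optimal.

x4

Pivot element 6. New z-row = old z-row − (-4)·(row 3/6).
Updated z-row coefficients: x1: 2/3, x2: 0, x3: 0, x4: -16/3, x5: 0, s1: 1/3, s2: 1, s3: 2/3.
The most negative is -16/3 in column x4, so x4 would enter next.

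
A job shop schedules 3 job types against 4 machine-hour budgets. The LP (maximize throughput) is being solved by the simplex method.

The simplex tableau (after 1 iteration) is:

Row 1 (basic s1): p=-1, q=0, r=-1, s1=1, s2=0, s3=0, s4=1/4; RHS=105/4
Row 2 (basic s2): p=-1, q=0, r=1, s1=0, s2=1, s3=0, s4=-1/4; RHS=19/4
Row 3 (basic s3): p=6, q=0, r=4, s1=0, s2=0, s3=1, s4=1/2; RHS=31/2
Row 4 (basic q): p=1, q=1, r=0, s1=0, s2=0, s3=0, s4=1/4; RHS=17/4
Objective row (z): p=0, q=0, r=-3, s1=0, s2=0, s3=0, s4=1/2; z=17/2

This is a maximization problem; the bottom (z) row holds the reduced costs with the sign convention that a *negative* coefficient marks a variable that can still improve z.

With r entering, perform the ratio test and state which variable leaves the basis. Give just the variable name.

s3

Ratios: row 1 (s1): entry -1 ≤ 0, skip; row 2 (s2): (19/4)/1 = 19/4; row 3 (s3): (31/2)/4 = 31/8; row 4 (q): entry 0 ≤ 0, skip.
Minimum ratio 31/8 is in the s3 row, so s3 leaves.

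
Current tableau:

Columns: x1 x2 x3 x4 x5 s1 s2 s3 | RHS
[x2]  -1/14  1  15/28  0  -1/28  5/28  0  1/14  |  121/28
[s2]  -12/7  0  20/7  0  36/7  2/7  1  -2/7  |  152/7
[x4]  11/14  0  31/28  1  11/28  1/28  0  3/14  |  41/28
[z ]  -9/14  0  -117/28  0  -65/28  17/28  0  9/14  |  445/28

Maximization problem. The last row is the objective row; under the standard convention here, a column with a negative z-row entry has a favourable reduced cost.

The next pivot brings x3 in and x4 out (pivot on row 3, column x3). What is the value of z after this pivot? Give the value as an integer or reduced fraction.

664/31

Minimum ratio for x3: (41/28)/(31/28) = 41/31.
z changes by −(z-row coeff of x3)·ratio = −(-117/28)·(41/31) = 4797/868.
New z = 445/28 + (4797/868) = 664/31.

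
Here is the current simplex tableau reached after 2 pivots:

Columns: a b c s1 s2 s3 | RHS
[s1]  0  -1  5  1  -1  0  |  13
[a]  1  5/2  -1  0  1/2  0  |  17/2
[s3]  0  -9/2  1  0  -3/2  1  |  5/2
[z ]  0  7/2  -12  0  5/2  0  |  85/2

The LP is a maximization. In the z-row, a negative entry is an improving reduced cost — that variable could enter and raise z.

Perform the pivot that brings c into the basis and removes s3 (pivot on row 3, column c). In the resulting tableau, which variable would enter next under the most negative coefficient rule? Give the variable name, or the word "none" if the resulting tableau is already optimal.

b

Pivot element 1. New z-row = old z-row − (-12)·(row 3/1).
Updated z-row coefficients: a: 0, b: -101/2, c: 0, s1: 0, s2: -31/2, s3: 12.
The most negative is -101/2 in column b, so b would enter next.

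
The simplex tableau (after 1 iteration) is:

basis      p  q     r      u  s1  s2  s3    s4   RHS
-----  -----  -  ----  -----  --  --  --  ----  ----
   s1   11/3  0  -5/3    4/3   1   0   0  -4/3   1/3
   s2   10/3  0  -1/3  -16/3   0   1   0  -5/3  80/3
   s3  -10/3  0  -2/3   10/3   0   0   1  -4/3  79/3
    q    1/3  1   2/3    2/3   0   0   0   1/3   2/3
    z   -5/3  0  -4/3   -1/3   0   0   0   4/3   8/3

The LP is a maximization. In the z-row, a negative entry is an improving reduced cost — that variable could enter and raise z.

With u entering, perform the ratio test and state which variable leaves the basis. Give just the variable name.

s1

Ratios: row 1 (s1): (1/3)/(4/3) = 1/4; row 2 (s2): entry -16/3 ≤ 0, skip; row 3 (s3): (79/3)/(10/3) = 79/10; row 4 (q): (2/3)/(2/3) = 1.
Minimum ratio 1/4 is in the s1 row, so s1 leaves.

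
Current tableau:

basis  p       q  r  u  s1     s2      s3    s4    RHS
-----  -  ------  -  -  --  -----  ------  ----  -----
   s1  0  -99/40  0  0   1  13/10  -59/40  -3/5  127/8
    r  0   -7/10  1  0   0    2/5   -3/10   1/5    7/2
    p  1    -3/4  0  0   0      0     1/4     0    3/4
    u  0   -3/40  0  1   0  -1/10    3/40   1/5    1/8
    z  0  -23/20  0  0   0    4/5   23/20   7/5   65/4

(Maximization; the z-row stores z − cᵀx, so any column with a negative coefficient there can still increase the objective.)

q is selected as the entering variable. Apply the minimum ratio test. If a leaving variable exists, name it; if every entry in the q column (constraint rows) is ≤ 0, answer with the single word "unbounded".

q-column entries: row 1: -99/40, row 2: -7/10, row 3: -3/4, row 4: -3/40. All ≤ 0, so q can increase without bound; the LP is unbounded in this direction.

unbounded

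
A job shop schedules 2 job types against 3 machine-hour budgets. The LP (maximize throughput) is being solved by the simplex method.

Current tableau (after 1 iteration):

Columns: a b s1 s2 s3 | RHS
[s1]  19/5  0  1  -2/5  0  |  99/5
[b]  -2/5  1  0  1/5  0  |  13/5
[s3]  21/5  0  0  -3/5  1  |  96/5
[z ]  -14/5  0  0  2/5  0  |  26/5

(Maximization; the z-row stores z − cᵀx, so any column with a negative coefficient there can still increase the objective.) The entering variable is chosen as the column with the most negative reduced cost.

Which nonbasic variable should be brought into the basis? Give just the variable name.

a

Objective-row coefficients: a: -14/5, b: 0, s1: 0, s2: 2/5, s3: 0.
The most negative is -14/5 in column a, so a enters.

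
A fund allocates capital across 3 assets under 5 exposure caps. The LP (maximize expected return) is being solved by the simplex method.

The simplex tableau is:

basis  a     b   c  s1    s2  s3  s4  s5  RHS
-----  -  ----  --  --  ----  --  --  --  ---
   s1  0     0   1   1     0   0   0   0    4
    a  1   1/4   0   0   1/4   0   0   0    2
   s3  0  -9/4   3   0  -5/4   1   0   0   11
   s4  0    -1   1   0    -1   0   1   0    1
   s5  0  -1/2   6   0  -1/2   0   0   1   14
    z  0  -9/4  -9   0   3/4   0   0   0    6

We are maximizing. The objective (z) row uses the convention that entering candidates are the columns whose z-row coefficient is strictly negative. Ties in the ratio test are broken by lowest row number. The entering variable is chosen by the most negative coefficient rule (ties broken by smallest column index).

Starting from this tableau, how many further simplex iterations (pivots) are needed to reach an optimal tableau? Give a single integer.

3

pivot: c in, s4 out → z = 15
pivot: b in, s5 out → z = 345/11
pivot: s4 in, a out → z = 51
No improving column remains; optimal.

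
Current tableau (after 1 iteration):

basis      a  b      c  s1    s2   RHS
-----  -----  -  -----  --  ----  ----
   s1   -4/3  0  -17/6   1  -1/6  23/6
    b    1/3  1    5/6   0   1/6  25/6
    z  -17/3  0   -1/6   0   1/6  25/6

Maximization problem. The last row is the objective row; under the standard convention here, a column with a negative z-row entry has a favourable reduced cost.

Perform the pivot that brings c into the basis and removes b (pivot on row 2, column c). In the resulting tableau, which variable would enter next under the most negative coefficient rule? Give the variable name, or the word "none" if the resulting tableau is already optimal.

a

Pivot element 5/6. New z-row = old z-row − (-1/6)·(row 2/(5/6)).
Updated z-row coefficients: a: -28/5, b: 1/5, c: 0, s1: 0, s2: 1/5.
The most negative is -28/5 in column a, so a would enter next.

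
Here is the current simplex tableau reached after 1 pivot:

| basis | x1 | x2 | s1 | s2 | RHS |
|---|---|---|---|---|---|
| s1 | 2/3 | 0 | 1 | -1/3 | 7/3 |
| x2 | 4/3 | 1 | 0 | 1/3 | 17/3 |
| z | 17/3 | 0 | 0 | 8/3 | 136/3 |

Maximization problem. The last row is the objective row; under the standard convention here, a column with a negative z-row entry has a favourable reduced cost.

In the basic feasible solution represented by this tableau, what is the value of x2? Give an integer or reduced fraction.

x2 is basic (row 2); its value is the RHS of that row: 17/3.

17/3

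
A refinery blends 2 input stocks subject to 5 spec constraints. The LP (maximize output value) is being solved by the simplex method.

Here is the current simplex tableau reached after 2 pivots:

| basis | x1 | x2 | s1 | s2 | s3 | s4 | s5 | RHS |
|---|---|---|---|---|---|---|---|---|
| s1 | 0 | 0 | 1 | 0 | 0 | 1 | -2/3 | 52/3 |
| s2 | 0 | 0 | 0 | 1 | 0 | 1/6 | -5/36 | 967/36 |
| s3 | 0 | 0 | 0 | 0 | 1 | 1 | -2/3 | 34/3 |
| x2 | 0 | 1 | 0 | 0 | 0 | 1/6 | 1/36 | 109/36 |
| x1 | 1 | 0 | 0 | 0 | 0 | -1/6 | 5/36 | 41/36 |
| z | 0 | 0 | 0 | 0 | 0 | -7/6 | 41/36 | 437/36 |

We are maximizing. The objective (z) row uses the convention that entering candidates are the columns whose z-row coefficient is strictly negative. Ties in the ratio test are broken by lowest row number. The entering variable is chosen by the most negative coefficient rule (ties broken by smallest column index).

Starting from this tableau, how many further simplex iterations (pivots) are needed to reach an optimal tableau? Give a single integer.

1

pivot: s4 in, s3 out → z = 913/36
No improving column remains; optimal.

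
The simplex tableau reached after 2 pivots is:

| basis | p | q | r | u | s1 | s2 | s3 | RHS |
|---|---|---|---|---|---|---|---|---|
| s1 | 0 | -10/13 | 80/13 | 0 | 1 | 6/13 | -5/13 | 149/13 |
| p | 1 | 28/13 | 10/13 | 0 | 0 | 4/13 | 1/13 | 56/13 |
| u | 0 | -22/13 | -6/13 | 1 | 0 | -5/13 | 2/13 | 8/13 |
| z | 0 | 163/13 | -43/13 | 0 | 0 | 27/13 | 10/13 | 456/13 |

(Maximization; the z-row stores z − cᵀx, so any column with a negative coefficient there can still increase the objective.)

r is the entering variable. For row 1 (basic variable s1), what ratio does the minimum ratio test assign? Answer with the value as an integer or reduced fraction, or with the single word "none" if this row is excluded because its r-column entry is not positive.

149/80

Ratio = RHS / (r entry) = (149/13) / (80/13) = 149/80.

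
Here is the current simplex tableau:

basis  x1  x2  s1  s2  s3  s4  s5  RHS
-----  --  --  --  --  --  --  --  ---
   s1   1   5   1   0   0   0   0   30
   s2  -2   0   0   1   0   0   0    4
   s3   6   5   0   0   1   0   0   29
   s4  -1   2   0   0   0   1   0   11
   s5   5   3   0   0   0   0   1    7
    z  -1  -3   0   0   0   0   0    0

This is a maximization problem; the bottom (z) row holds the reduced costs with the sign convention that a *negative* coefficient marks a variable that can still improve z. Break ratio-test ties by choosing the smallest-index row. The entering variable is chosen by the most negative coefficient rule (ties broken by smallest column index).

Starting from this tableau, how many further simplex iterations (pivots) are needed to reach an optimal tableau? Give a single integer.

pivot: x2 in, s5 out → z = 7
No improving column remains; optimal.

1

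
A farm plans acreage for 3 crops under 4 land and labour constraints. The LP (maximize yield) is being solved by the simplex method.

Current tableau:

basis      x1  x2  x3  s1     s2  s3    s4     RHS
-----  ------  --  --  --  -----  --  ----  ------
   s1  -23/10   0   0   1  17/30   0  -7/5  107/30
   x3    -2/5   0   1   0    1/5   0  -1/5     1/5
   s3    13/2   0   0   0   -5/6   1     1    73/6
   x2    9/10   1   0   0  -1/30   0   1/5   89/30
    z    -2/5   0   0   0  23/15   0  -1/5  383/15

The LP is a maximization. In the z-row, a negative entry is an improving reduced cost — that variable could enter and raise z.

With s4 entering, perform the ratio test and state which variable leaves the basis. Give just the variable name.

Ratios: row 1 (s1): entry -7/5 ≤ 0, skip; row 2 (x3): entry -1/5 ≤ 0, skip; row 3 (s3): (73/6)/1 = 73/6; row 4 (x2): (89/30)/(1/5) = 89/6.
Minimum ratio 73/6 is in the s3 row, so s3 leaves.

s3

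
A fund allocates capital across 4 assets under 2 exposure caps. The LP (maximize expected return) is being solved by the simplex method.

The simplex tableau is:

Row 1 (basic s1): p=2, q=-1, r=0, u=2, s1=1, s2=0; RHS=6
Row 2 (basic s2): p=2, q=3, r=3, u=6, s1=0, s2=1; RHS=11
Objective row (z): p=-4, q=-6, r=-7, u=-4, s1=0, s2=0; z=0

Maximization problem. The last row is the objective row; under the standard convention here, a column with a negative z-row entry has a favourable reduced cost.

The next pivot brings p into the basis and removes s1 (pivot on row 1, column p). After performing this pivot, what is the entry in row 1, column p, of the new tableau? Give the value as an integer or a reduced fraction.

Pivot element is row 1, column p: 2.
Normalize row 1: new (row 1, p) = 2/2 = 1.
Row 1 is the pivot row, so the entry is 1.

1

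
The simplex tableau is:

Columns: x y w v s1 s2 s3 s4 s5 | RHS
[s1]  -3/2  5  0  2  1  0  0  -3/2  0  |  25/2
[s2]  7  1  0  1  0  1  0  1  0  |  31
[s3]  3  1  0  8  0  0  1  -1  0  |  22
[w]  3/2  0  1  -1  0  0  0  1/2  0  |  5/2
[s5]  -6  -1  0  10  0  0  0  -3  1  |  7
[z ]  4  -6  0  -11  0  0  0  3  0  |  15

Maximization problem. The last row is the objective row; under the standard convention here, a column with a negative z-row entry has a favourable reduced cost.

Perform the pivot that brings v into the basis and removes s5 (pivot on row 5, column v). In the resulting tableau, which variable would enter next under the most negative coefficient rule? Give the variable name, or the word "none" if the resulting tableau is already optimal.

y

Pivot element 10. New z-row = old z-row − (-11)·(row 5/10).
Updated z-row coefficients: x: -13/5, y: -71/10, w: 0, v: 0, s1: 0, s2: 0, s3: 0, s4: -3/10, s5: 11/10.
The most negative is -71/10 in column y, so y would enter next.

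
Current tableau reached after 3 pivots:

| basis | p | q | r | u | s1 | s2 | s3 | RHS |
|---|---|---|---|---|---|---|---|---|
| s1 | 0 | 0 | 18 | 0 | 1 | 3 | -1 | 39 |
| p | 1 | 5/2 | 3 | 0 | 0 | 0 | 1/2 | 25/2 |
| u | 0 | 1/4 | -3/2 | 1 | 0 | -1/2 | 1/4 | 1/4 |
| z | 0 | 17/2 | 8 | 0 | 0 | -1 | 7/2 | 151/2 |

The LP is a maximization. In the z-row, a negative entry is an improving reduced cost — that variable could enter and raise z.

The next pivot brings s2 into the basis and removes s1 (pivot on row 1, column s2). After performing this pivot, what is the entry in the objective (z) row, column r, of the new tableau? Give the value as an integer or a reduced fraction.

Pivot element is row 1, column s2: 3.
Normalize row 1: new (row 1, r) = 18/3 = 6.
z-row ← z-row − (-1)·(new row 1): 8 − (-1)·6 = 14.

14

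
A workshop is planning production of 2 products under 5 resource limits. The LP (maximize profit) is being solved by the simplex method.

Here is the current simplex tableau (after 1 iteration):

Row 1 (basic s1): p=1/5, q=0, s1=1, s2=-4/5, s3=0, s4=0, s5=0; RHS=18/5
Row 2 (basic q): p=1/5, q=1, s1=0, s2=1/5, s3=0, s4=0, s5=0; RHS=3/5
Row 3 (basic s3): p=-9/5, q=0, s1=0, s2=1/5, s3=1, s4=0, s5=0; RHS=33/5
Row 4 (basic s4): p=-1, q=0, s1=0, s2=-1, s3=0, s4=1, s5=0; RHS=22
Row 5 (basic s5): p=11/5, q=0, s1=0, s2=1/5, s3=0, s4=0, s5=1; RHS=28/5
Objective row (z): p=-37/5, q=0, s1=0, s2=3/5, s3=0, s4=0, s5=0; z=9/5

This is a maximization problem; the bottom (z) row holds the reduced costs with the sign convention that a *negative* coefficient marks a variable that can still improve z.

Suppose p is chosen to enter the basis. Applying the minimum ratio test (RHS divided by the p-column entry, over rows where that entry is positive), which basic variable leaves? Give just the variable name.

s5

Ratios: row 1 (s1): (18/5)/(1/5) = 18; row 2 (q): (3/5)/(1/5) = 3; row 3 (s3): entry -9/5 ≤ 0, skip; row 4 (s4): entry -1 ≤ 0, skip; row 5 (s5): (28/5)/(11/5) = 28/11.
Minimum ratio 28/11 is in the s5 row, so s5 leaves.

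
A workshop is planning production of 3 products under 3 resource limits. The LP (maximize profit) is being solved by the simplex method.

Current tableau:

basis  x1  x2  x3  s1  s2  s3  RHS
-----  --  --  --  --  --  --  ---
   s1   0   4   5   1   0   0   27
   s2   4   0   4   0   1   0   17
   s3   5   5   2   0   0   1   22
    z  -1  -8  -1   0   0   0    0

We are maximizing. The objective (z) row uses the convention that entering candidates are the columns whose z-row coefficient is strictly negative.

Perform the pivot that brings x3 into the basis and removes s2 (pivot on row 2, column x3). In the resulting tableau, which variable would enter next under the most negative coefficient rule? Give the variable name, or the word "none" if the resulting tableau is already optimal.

Pivot element 4. New z-row = old z-row − (-1)·(row 2/4).
Updated z-row coefficients: x1: 0, x2: -8, x3: 0, s1: 0, s2: 1/4, s3: 0.
The most negative is -8 in column x2, so x2 would enter next.

x2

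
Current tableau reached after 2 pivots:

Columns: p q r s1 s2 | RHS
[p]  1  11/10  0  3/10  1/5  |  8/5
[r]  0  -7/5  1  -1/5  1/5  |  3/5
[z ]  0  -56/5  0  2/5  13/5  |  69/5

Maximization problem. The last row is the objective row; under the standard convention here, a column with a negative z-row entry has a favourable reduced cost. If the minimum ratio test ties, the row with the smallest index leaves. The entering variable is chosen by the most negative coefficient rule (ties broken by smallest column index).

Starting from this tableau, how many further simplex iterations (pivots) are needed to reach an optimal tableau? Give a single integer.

pivot: q in, p out → z = 331/11
No improving column remains; optimal.

1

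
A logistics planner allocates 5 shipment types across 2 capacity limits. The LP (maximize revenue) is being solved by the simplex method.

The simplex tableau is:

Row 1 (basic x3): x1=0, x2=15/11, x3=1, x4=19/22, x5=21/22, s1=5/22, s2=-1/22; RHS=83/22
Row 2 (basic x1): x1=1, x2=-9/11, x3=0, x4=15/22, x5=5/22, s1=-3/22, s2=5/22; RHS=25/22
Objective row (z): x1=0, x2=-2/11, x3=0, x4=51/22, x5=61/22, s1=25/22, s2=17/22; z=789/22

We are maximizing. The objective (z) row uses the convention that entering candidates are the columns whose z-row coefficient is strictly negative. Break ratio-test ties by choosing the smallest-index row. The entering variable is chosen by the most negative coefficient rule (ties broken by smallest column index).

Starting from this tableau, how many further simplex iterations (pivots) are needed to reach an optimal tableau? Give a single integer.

1

pivot: x2 in, x3 out → z = 1091/30
No improving column remains; optimal.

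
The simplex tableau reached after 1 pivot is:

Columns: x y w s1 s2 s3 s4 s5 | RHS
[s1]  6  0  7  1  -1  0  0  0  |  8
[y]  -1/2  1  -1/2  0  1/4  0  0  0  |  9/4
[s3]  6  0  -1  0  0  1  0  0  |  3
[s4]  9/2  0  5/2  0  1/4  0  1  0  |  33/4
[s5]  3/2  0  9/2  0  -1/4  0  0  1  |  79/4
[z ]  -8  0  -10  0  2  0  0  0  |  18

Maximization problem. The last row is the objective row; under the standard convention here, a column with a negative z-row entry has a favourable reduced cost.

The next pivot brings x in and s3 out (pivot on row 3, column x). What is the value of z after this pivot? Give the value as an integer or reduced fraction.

22

Minimum ratio for x: 3/6 = 1/2.
z changes by −(z-row coeff of x)·ratio = −(-8)·(1/2) = 4.
New z = 18 + 4 = 22.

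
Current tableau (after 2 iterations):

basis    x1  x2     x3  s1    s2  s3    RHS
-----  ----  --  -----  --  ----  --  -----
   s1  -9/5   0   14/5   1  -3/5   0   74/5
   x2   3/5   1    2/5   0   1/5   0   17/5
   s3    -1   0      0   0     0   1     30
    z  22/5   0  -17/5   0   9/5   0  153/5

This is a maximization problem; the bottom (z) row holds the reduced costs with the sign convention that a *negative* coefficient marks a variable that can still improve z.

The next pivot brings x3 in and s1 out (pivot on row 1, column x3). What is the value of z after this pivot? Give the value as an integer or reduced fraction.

340/7

Minimum ratio for x3: (74/5)/(14/5) = 37/7.
z changes by −(z-row coeff of x3)·ratio = −(-17/5)·(37/7) = 629/35.
New z = 153/5 + (629/35) = 340/7.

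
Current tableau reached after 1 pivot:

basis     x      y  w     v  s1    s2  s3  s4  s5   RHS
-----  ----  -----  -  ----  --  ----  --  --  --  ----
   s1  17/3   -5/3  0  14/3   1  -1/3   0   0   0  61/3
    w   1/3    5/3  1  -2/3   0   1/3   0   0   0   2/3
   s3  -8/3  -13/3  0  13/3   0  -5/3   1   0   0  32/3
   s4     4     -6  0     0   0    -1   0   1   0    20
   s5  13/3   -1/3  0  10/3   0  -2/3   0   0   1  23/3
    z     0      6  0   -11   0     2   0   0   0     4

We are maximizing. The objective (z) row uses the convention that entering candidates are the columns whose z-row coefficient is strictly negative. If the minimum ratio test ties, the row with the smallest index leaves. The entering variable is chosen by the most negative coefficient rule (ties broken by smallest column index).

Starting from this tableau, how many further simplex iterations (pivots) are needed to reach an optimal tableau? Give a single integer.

2

pivot: v in, s5 out → z = 293/10
pivot: s2 in, w out → z = 63/2
No improving column remains; optimal.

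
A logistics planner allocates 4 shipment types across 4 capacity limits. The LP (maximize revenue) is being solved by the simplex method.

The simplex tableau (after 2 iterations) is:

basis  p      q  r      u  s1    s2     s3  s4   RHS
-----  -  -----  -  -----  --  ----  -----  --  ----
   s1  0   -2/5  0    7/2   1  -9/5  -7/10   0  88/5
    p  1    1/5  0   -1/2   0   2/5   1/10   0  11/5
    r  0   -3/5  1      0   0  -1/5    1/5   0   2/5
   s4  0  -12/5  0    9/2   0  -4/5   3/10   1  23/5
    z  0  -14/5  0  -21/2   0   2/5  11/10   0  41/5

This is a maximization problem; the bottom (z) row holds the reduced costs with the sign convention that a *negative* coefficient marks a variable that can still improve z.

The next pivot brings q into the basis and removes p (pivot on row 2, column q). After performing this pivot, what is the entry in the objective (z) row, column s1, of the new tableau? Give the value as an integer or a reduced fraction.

Pivot element is row 2, column q: 1/5.
Normalize row 2: new (row 2, s1) = 0/(1/5) = 0.
z-row ← z-row − (-14/5)·(new row 2): 0 − (-14/5)·0 = 0.

0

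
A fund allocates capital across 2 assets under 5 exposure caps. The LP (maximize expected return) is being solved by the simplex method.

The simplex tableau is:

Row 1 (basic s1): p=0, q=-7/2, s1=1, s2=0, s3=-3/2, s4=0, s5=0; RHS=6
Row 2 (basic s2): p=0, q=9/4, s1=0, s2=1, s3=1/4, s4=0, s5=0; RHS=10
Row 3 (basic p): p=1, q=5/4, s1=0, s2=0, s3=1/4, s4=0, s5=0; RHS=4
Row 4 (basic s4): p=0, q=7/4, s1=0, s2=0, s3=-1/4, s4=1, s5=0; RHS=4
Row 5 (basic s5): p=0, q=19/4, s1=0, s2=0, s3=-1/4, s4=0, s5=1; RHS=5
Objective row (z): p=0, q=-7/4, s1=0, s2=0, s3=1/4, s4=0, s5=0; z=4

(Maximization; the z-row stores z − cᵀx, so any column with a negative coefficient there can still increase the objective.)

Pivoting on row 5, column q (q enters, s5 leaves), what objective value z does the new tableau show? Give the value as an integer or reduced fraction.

111/19

Minimum ratio for q: 5/(19/4) = 20/19.
z changes by −(z-row coeff of q)·ratio = −(-7/4)·(20/19) = 35/19.
New z = 4 + (35/19) = 111/19.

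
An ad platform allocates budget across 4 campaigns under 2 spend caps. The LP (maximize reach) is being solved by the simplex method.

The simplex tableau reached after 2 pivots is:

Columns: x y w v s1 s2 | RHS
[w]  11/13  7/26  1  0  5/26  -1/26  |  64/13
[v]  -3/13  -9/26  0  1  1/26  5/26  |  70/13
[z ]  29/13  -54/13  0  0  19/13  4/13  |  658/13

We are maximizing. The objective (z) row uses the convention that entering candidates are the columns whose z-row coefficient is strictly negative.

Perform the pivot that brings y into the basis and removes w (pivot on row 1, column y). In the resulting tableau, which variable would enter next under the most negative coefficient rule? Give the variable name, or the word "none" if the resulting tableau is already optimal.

s2

Pivot element 7/26. New z-row = old z-row − (-54/13)·(row 1/(7/26)).
Updated z-row coefficients: x: 107/7, y: 0, w: 108/7, v: 0, s1: 31/7, s2: -2/7.
The most negative is -2/7 in column s2, so s2 would enter next.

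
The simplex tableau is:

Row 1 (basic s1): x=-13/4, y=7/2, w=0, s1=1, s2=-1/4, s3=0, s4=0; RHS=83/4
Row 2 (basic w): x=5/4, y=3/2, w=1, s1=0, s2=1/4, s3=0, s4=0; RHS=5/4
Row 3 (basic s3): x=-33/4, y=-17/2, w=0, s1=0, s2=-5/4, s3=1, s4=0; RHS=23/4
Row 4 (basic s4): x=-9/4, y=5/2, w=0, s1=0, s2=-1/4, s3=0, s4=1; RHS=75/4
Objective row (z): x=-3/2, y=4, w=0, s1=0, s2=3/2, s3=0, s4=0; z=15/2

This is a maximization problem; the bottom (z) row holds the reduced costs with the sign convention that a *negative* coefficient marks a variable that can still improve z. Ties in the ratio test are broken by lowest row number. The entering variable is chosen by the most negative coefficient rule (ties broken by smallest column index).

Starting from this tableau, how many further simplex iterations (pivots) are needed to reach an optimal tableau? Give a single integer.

1

pivot: x in, w out → z = 9
No improving column remains; optimal.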